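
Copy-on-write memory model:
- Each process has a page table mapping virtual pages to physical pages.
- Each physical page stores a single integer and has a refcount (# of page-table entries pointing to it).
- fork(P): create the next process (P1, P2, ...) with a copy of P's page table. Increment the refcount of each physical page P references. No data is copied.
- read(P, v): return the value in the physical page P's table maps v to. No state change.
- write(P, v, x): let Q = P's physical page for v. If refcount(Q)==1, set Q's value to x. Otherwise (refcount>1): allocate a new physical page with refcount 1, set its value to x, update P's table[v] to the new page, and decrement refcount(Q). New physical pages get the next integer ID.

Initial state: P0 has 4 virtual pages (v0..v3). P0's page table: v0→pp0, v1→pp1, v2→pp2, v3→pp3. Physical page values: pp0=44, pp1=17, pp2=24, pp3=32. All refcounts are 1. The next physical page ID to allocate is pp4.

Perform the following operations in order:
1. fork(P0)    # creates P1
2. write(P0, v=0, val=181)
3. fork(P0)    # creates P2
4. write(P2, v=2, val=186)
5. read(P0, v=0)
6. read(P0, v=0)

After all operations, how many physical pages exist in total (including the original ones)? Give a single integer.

Answer: 6

Derivation:
Op 1: fork(P0) -> P1. 4 ppages; refcounts: pp0:2 pp1:2 pp2:2 pp3:2
Op 2: write(P0, v0, 181). refcount(pp0)=2>1 -> COPY to pp4. 5 ppages; refcounts: pp0:1 pp1:2 pp2:2 pp3:2 pp4:1
Op 3: fork(P0) -> P2. 5 ppages; refcounts: pp0:1 pp1:3 pp2:3 pp3:3 pp4:2
Op 4: write(P2, v2, 186). refcount(pp2)=3>1 -> COPY to pp5. 6 ppages; refcounts: pp0:1 pp1:3 pp2:2 pp3:3 pp4:2 pp5:1
Op 5: read(P0, v0) -> 181. No state change.
Op 6: read(P0, v0) -> 181. No state change.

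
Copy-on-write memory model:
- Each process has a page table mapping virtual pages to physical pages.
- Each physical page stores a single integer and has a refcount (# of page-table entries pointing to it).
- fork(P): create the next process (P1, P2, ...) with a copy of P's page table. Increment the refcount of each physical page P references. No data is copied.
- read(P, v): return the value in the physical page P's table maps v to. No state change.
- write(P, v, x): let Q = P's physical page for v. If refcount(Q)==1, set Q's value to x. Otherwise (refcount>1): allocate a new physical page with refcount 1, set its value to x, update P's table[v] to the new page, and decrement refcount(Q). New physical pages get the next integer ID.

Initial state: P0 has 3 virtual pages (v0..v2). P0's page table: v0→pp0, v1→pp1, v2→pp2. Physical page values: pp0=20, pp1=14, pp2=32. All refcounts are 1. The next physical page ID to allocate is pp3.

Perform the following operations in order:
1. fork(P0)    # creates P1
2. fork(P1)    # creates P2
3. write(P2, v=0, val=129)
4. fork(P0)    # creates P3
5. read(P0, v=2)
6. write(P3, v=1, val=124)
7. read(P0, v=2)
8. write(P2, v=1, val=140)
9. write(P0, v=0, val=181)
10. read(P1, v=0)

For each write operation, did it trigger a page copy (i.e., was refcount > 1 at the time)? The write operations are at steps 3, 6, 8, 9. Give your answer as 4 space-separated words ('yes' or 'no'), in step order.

Op 1: fork(P0) -> P1. 3 ppages; refcounts: pp0:2 pp1:2 pp2:2
Op 2: fork(P1) -> P2. 3 ppages; refcounts: pp0:3 pp1:3 pp2:3
Op 3: write(P2, v0, 129). refcount(pp0)=3>1 -> COPY to pp3. 4 ppages; refcounts: pp0:2 pp1:3 pp2:3 pp3:1
Op 4: fork(P0) -> P3. 4 ppages; refcounts: pp0:3 pp1:4 pp2:4 pp3:1
Op 5: read(P0, v2) -> 32. No state change.
Op 6: write(P3, v1, 124). refcount(pp1)=4>1 -> COPY to pp4. 5 ppages; refcounts: pp0:3 pp1:3 pp2:4 pp3:1 pp4:1
Op 7: read(P0, v2) -> 32. No state change.
Op 8: write(P2, v1, 140). refcount(pp1)=3>1 -> COPY to pp5. 6 ppages; refcounts: pp0:3 pp1:2 pp2:4 pp3:1 pp4:1 pp5:1
Op 9: write(P0, v0, 181). refcount(pp0)=3>1 -> COPY to pp6. 7 ppages; refcounts: pp0:2 pp1:2 pp2:4 pp3:1 pp4:1 pp5:1 pp6:1
Op 10: read(P1, v0) -> 20. No state change.

yes yes yes yes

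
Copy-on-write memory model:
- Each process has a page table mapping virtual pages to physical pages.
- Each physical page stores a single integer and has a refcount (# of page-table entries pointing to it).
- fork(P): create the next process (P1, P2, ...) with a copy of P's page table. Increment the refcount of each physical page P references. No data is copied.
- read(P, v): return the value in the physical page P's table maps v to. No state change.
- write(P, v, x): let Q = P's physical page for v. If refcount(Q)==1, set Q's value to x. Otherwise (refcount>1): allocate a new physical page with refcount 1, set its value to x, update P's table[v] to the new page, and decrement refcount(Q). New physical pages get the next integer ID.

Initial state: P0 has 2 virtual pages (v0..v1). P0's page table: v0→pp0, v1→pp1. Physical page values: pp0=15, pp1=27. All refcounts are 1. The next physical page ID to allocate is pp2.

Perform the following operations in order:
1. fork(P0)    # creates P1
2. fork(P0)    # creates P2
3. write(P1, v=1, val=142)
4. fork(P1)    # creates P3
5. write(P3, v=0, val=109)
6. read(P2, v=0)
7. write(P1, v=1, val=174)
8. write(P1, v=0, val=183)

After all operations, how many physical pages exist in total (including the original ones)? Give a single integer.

Answer: 6

Derivation:
Op 1: fork(P0) -> P1. 2 ppages; refcounts: pp0:2 pp1:2
Op 2: fork(P0) -> P2. 2 ppages; refcounts: pp0:3 pp1:3
Op 3: write(P1, v1, 142). refcount(pp1)=3>1 -> COPY to pp2. 3 ppages; refcounts: pp0:3 pp1:2 pp2:1
Op 4: fork(P1) -> P3. 3 ppages; refcounts: pp0:4 pp1:2 pp2:2
Op 5: write(P3, v0, 109). refcount(pp0)=4>1 -> COPY to pp3. 4 ppages; refcounts: pp0:3 pp1:2 pp2:2 pp3:1
Op 6: read(P2, v0) -> 15. No state change.
Op 7: write(P1, v1, 174). refcount(pp2)=2>1 -> COPY to pp4. 5 ppages; refcounts: pp0:3 pp1:2 pp2:1 pp3:1 pp4:1
Op 8: write(P1, v0, 183). refcount(pp0)=3>1 -> COPY to pp5. 6 ppages; refcounts: pp0:2 pp1:2 pp2:1 pp3:1 pp4:1 pp5:1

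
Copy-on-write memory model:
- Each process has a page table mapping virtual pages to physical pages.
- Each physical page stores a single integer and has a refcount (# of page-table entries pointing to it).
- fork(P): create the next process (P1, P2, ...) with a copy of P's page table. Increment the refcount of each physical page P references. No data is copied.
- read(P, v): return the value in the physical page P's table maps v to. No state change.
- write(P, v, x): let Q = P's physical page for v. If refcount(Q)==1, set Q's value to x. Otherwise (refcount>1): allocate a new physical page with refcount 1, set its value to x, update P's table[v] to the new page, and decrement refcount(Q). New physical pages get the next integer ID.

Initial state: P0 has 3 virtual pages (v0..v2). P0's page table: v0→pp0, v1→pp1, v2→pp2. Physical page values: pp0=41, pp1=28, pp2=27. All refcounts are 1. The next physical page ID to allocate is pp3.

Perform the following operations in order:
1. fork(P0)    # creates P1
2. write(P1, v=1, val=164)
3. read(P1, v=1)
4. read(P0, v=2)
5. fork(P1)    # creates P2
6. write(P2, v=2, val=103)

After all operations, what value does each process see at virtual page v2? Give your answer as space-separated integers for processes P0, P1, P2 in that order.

Op 1: fork(P0) -> P1. 3 ppages; refcounts: pp0:2 pp1:2 pp2:2
Op 2: write(P1, v1, 164). refcount(pp1)=2>1 -> COPY to pp3. 4 ppages; refcounts: pp0:2 pp1:1 pp2:2 pp3:1
Op 3: read(P1, v1) -> 164. No state change.
Op 4: read(P0, v2) -> 27. No state change.
Op 5: fork(P1) -> P2. 4 ppages; refcounts: pp0:3 pp1:1 pp2:3 pp3:2
Op 6: write(P2, v2, 103). refcount(pp2)=3>1 -> COPY to pp4. 5 ppages; refcounts: pp0:3 pp1:1 pp2:2 pp3:2 pp4:1
P0: v2 -> pp2 = 27
P1: v2 -> pp2 = 27
P2: v2 -> pp4 = 103

Answer: 27 27 103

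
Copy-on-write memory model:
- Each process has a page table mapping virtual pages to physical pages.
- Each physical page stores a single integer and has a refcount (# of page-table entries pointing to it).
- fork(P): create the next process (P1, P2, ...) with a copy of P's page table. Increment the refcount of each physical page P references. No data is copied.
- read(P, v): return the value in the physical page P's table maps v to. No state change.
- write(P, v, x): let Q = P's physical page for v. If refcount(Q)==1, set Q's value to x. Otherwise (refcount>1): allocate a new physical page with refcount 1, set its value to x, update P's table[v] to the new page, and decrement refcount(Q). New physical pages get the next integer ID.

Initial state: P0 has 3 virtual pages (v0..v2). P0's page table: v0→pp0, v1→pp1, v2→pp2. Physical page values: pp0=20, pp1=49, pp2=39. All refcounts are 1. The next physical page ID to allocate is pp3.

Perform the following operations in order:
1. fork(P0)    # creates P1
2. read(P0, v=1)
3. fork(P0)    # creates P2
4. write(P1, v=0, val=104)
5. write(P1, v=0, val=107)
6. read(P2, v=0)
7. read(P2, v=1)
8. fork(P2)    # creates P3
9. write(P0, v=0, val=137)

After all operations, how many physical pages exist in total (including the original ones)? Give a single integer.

Answer: 5

Derivation:
Op 1: fork(P0) -> P1. 3 ppages; refcounts: pp0:2 pp1:2 pp2:2
Op 2: read(P0, v1) -> 49. No state change.
Op 3: fork(P0) -> P2. 3 ppages; refcounts: pp0:3 pp1:3 pp2:3
Op 4: write(P1, v0, 104). refcount(pp0)=3>1 -> COPY to pp3. 4 ppages; refcounts: pp0:2 pp1:3 pp2:3 pp3:1
Op 5: write(P1, v0, 107). refcount(pp3)=1 -> write in place. 4 ppages; refcounts: pp0:2 pp1:3 pp2:3 pp3:1
Op 6: read(P2, v0) -> 20. No state change.
Op 7: read(P2, v1) -> 49. No state change.
Op 8: fork(P2) -> P3. 4 ppages; refcounts: pp0:3 pp1:4 pp2:4 pp3:1
Op 9: write(P0, v0, 137). refcount(pp0)=3>1 -> COPY to pp4. 5 ppages; refcounts: pp0:2 pp1:4 pp2:4 pp3:1 pp4:1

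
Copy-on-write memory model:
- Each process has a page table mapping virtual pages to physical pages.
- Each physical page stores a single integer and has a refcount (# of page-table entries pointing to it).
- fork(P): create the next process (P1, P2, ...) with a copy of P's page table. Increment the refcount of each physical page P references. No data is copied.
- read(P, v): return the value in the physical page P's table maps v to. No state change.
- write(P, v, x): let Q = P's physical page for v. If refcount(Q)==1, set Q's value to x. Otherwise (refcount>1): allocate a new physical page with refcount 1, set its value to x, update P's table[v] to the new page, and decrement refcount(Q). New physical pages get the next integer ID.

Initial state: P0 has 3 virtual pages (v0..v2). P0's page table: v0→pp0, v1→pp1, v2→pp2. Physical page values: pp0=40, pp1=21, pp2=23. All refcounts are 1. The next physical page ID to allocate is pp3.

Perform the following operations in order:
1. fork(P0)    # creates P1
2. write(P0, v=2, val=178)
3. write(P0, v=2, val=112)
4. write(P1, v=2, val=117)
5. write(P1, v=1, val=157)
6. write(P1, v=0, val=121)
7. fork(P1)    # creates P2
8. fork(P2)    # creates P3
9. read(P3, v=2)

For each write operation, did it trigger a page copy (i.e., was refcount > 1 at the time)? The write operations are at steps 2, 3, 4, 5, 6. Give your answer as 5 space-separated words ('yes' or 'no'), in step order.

Op 1: fork(P0) -> P1. 3 ppages; refcounts: pp0:2 pp1:2 pp2:2
Op 2: write(P0, v2, 178). refcount(pp2)=2>1 -> COPY to pp3. 4 ppages; refcounts: pp0:2 pp1:2 pp2:1 pp3:1
Op 3: write(P0, v2, 112). refcount(pp3)=1 -> write in place. 4 ppages; refcounts: pp0:2 pp1:2 pp2:1 pp3:1
Op 4: write(P1, v2, 117). refcount(pp2)=1 -> write in place. 4 ppages; refcounts: pp0:2 pp1:2 pp2:1 pp3:1
Op 5: write(P1, v1, 157). refcount(pp1)=2>1 -> COPY to pp4. 5 ppages; refcounts: pp0:2 pp1:1 pp2:1 pp3:1 pp4:1
Op 6: write(P1, v0, 121). refcount(pp0)=2>1 -> COPY to pp5. 6 ppages; refcounts: pp0:1 pp1:1 pp2:1 pp3:1 pp4:1 pp5:1
Op 7: fork(P1) -> P2. 6 ppages; refcounts: pp0:1 pp1:1 pp2:2 pp3:1 pp4:2 pp5:2
Op 8: fork(P2) -> P3. 6 ppages; refcounts: pp0:1 pp1:1 pp2:3 pp3:1 pp4:3 pp5:3
Op 9: read(P3, v2) -> 117. No state change.

yes no no yes yes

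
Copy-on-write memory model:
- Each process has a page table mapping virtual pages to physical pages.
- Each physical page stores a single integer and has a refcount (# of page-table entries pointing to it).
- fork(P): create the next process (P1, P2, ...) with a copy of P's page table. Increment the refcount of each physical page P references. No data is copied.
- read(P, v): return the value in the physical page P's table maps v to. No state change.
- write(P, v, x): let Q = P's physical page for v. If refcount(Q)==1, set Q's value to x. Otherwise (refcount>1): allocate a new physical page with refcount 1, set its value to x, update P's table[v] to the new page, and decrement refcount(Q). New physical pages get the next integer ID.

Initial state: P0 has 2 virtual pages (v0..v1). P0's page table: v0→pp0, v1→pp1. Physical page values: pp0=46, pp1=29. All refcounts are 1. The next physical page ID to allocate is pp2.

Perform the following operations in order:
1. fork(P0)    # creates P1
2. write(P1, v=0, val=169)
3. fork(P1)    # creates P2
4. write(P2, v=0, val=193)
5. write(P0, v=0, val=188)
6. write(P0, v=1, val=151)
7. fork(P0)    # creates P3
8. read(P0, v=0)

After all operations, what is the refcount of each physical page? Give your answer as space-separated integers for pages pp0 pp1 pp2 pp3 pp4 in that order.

Answer: 2 2 1 1 2

Derivation:
Op 1: fork(P0) -> P1. 2 ppages; refcounts: pp0:2 pp1:2
Op 2: write(P1, v0, 169). refcount(pp0)=2>1 -> COPY to pp2. 3 ppages; refcounts: pp0:1 pp1:2 pp2:1
Op 3: fork(P1) -> P2. 3 ppages; refcounts: pp0:1 pp1:3 pp2:2
Op 4: write(P2, v0, 193). refcount(pp2)=2>1 -> COPY to pp3. 4 ppages; refcounts: pp0:1 pp1:3 pp2:1 pp3:1
Op 5: write(P0, v0, 188). refcount(pp0)=1 -> write in place. 4 ppages; refcounts: pp0:1 pp1:3 pp2:1 pp3:1
Op 6: write(P0, v1, 151). refcount(pp1)=3>1 -> COPY to pp4. 5 ppages; refcounts: pp0:1 pp1:2 pp2:1 pp3:1 pp4:1
Op 7: fork(P0) -> P3. 5 ppages; refcounts: pp0:2 pp1:2 pp2:1 pp3:1 pp4:2
Op 8: read(P0, v0) -> 188. No state change.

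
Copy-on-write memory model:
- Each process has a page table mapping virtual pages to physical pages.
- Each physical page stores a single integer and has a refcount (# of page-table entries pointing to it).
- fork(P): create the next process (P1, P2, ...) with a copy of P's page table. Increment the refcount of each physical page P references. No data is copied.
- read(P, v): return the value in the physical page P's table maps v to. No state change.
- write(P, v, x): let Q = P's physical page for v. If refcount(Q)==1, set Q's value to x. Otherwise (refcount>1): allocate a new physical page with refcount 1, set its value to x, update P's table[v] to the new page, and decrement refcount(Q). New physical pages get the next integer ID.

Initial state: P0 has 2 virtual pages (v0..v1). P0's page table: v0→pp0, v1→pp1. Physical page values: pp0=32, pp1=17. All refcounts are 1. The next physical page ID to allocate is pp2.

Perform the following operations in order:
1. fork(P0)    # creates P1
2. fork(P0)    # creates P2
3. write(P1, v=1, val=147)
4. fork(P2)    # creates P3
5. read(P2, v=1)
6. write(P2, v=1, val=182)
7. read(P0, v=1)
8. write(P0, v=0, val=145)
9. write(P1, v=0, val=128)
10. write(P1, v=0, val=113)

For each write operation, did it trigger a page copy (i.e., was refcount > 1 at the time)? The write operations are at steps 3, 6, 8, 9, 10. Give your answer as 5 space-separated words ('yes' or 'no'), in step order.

Op 1: fork(P0) -> P1. 2 ppages; refcounts: pp0:2 pp1:2
Op 2: fork(P0) -> P2. 2 ppages; refcounts: pp0:3 pp1:3
Op 3: write(P1, v1, 147). refcount(pp1)=3>1 -> COPY to pp2. 3 ppages; refcounts: pp0:3 pp1:2 pp2:1
Op 4: fork(P2) -> P3. 3 ppages; refcounts: pp0:4 pp1:3 pp2:1
Op 5: read(P2, v1) -> 17. No state change.
Op 6: write(P2, v1, 182). refcount(pp1)=3>1 -> COPY to pp3. 4 ppages; refcounts: pp0:4 pp1:2 pp2:1 pp3:1
Op 7: read(P0, v1) -> 17. No state change.
Op 8: write(P0, v0, 145). refcount(pp0)=4>1 -> COPY to pp4. 5 ppages; refcounts: pp0:3 pp1:2 pp2:1 pp3:1 pp4:1
Op 9: write(P1, v0, 128). refcount(pp0)=3>1 -> COPY to pp5. 6 ppages; refcounts: pp0:2 pp1:2 pp2:1 pp3:1 pp4:1 pp5:1
Op 10: write(P1, v0, 113). refcount(pp5)=1 -> write in place. 6 ppages; refcounts: pp0:2 pp1:2 pp2:1 pp3:1 pp4:1 pp5:1

yes yes yes yes no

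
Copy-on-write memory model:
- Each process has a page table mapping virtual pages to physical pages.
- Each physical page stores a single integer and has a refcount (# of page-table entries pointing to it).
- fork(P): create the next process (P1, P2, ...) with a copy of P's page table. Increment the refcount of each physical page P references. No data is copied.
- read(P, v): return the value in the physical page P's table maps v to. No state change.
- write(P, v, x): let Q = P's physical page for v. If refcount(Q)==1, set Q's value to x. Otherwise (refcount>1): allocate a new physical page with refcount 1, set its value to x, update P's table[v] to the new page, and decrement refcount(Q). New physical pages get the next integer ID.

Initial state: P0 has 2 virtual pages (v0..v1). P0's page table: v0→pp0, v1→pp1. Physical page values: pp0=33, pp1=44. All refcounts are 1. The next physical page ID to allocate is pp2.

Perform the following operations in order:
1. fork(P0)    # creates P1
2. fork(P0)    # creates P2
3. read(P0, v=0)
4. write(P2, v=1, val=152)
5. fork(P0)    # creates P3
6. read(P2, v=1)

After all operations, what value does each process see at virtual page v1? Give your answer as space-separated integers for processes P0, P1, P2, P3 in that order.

Op 1: fork(P0) -> P1. 2 ppages; refcounts: pp0:2 pp1:2
Op 2: fork(P0) -> P2. 2 ppages; refcounts: pp0:3 pp1:3
Op 3: read(P0, v0) -> 33. No state change.
Op 4: write(P2, v1, 152). refcount(pp1)=3>1 -> COPY to pp2. 3 ppages; refcounts: pp0:3 pp1:2 pp2:1
Op 5: fork(P0) -> P3. 3 ppages; refcounts: pp0:4 pp1:3 pp2:1
Op 6: read(P2, v1) -> 152. No state change.
P0: v1 -> pp1 = 44
P1: v1 -> pp1 = 44
P2: v1 -> pp2 = 152
P3: v1 -> pp1 = 44

Answer: 44 44 152 44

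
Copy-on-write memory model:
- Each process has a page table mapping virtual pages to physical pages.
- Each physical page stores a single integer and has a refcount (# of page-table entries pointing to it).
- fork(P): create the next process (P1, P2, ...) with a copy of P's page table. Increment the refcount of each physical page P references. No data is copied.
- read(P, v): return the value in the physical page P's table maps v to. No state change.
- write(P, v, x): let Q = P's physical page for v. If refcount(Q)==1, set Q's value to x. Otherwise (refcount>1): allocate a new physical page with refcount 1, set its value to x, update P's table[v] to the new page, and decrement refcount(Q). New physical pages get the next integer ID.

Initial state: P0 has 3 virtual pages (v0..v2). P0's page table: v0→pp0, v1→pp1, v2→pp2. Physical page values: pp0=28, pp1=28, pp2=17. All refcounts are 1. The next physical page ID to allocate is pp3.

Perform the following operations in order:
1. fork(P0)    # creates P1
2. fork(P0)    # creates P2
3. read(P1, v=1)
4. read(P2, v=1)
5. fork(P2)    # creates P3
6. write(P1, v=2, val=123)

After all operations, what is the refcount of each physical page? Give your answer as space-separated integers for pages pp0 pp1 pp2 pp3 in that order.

Op 1: fork(P0) -> P1. 3 ppages; refcounts: pp0:2 pp1:2 pp2:2
Op 2: fork(P0) -> P2. 3 ppages; refcounts: pp0:3 pp1:3 pp2:3
Op 3: read(P1, v1) -> 28. No state change.
Op 4: read(P2, v1) -> 28. No state change.
Op 5: fork(P2) -> P3. 3 ppages; refcounts: pp0:4 pp1:4 pp2:4
Op 6: write(P1, v2, 123). refcount(pp2)=4>1 -> COPY to pp3. 4 ppages; refcounts: pp0:4 pp1:4 pp2:3 pp3:1

Answer: 4 4 3 1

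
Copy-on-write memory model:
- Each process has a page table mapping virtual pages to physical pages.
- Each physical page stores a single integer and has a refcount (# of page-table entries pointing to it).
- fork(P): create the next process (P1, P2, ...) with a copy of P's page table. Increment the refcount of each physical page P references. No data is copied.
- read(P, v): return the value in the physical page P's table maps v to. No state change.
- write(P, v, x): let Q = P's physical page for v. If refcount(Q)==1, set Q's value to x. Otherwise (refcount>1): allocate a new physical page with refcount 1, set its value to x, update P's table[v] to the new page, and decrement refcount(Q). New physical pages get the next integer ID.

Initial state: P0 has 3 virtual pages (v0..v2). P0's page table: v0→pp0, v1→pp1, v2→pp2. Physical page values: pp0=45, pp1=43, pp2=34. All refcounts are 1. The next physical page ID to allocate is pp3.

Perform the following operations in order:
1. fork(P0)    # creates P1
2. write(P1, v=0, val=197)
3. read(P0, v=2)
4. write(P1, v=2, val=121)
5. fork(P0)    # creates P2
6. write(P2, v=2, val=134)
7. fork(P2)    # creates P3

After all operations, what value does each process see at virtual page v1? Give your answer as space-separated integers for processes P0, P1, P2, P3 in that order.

Op 1: fork(P0) -> P1. 3 ppages; refcounts: pp0:2 pp1:2 pp2:2
Op 2: write(P1, v0, 197). refcount(pp0)=2>1 -> COPY to pp3. 4 ppages; refcounts: pp0:1 pp1:2 pp2:2 pp3:1
Op 3: read(P0, v2) -> 34. No state change.
Op 4: write(P1, v2, 121). refcount(pp2)=2>1 -> COPY to pp4. 5 ppages; refcounts: pp0:1 pp1:2 pp2:1 pp3:1 pp4:1
Op 5: fork(P0) -> P2. 5 ppages; refcounts: pp0:2 pp1:3 pp2:2 pp3:1 pp4:1
Op 6: write(P2, v2, 134). refcount(pp2)=2>1 -> COPY to pp5. 6 ppages; refcounts: pp0:2 pp1:3 pp2:1 pp3:1 pp4:1 pp5:1
Op 7: fork(P2) -> P3. 6 ppages; refcounts: pp0:3 pp1:4 pp2:1 pp3:1 pp4:1 pp5:2
P0: v1 -> pp1 = 43
P1: v1 -> pp1 = 43
P2: v1 -> pp1 = 43
P3: v1 -> pp1 = 43

Answer: 43 43 43 43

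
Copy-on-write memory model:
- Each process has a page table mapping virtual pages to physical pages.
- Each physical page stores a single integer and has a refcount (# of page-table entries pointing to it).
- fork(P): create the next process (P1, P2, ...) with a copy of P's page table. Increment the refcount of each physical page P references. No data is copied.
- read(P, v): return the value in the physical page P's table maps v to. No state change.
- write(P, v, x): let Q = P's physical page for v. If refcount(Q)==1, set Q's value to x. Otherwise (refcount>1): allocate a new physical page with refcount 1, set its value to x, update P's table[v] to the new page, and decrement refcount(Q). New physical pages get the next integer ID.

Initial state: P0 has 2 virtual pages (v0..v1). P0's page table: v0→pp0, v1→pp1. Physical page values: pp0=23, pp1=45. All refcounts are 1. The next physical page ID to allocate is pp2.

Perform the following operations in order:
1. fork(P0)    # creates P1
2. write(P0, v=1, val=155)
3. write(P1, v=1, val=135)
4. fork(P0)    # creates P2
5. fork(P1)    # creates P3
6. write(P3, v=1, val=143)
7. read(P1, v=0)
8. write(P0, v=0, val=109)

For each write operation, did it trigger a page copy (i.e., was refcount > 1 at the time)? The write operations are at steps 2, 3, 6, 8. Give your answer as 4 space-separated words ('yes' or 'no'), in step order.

Op 1: fork(P0) -> P1. 2 ppages; refcounts: pp0:2 pp1:2
Op 2: write(P0, v1, 155). refcount(pp1)=2>1 -> COPY to pp2. 3 ppages; refcounts: pp0:2 pp1:1 pp2:1
Op 3: write(P1, v1, 135). refcount(pp1)=1 -> write in place. 3 ppages; refcounts: pp0:2 pp1:1 pp2:1
Op 4: fork(P0) -> P2. 3 ppages; refcounts: pp0:3 pp1:1 pp2:2
Op 5: fork(P1) -> P3. 3 ppages; refcounts: pp0:4 pp1:2 pp2:2
Op 6: write(P3, v1, 143). refcount(pp1)=2>1 -> COPY to pp3. 4 ppages; refcounts: pp0:4 pp1:1 pp2:2 pp3:1
Op 7: read(P1, v0) -> 23. No state change.
Op 8: write(P0, v0, 109). refcount(pp0)=4>1 -> COPY to pp4. 5 ppages; refcounts: pp0:3 pp1:1 pp2:2 pp3:1 pp4:1

yes no yes yes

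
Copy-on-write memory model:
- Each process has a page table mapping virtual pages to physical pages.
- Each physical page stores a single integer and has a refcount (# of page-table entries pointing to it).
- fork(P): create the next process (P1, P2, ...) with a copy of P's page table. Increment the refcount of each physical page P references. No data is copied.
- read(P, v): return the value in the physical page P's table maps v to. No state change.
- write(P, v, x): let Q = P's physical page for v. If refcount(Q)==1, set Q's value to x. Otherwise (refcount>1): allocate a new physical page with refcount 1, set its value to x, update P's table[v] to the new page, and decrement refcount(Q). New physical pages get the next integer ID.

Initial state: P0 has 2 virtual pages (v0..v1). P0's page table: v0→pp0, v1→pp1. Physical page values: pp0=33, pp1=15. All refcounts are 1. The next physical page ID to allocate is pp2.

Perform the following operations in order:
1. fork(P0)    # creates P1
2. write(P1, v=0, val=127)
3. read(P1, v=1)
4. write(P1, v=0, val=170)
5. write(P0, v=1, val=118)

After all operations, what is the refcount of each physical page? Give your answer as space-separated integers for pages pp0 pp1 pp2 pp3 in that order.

Answer: 1 1 1 1

Derivation:
Op 1: fork(P0) -> P1. 2 ppages; refcounts: pp0:2 pp1:2
Op 2: write(P1, v0, 127). refcount(pp0)=2>1 -> COPY to pp2. 3 ppages; refcounts: pp0:1 pp1:2 pp2:1
Op 3: read(P1, v1) -> 15. No state change.
Op 4: write(P1, v0, 170). refcount(pp2)=1 -> write in place. 3 ppages; refcounts: pp0:1 pp1:2 pp2:1
Op 5: write(P0, v1, 118). refcount(pp1)=2>1 -> COPY to pp3. 4 ppages; refcounts: pp0:1 pp1:1 pp2:1 pp3:1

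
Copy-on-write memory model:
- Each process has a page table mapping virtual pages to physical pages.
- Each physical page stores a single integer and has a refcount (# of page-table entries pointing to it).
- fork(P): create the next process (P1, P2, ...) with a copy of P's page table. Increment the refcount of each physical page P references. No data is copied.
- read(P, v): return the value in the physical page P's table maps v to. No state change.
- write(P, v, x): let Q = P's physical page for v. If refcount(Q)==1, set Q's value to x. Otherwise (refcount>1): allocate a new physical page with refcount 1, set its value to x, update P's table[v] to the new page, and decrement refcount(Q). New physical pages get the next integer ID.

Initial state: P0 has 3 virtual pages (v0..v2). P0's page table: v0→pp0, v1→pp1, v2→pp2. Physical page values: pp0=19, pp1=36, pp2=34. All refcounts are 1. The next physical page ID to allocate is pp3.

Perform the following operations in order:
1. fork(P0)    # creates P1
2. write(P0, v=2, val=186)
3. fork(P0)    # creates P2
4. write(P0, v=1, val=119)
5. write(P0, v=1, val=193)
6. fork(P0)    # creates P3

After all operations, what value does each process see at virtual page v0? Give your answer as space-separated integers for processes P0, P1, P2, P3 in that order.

Answer: 19 19 19 19

Derivation:
Op 1: fork(P0) -> P1. 3 ppages; refcounts: pp0:2 pp1:2 pp2:2
Op 2: write(P0, v2, 186). refcount(pp2)=2>1 -> COPY to pp3. 4 ppages; refcounts: pp0:2 pp1:2 pp2:1 pp3:1
Op 3: fork(P0) -> P2. 4 ppages; refcounts: pp0:3 pp1:3 pp2:1 pp3:2
Op 4: write(P0, v1, 119). refcount(pp1)=3>1 -> COPY to pp4. 5 ppages; refcounts: pp0:3 pp1:2 pp2:1 pp3:2 pp4:1
Op 5: write(P0, v1, 193). refcount(pp4)=1 -> write in place. 5 ppages; refcounts: pp0:3 pp1:2 pp2:1 pp3:2 pp4:1
Op 6: fork(P0) -> P3. 5 ppages; refcounts: pp0:4 pp1:2 pp2:1 pp3:3 pp4:2
P0: v0 -> pp0 = 19
P1: v0 -> pp0 = 19
P2: v0 -> pp0 = 19
P3: v0 -> pp0 = 19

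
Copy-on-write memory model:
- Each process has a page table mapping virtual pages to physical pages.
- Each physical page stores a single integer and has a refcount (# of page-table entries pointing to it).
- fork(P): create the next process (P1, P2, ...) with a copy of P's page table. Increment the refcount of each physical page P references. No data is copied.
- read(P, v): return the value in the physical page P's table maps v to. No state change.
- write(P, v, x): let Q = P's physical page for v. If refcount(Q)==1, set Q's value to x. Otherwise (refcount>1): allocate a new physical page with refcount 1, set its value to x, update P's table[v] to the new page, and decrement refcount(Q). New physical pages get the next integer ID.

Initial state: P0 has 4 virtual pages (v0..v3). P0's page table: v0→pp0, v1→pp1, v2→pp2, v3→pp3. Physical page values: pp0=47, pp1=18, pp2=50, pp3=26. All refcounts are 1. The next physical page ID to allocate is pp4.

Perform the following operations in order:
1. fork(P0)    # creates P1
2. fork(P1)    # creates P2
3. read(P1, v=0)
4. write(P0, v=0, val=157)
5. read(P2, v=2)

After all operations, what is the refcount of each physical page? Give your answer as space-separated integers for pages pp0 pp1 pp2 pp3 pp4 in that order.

Answer: 2 3 3 3 1

Derivation:
Op 1: fork(P0) -> P1. 4 ppages; refcounts: pp0:2 pp1:2 pp2:2 pp3:2
Op 2: fork(P1) -> P2. 4 ppages; refcounts: pp0:3 pp1:3 pp2:3 pp3:3
Op 3: read(P1, v0) -> 47. No state change.
Op 4: write(P0, v0, 157). refcount(pp0)=3>1 -> COPY to pp4. 5 ppages; refcounts: pp0:2 pp1:3 pp2:3 pp3:3 pp4:1
Op 5: read(P2, v2) -> 50. No state change.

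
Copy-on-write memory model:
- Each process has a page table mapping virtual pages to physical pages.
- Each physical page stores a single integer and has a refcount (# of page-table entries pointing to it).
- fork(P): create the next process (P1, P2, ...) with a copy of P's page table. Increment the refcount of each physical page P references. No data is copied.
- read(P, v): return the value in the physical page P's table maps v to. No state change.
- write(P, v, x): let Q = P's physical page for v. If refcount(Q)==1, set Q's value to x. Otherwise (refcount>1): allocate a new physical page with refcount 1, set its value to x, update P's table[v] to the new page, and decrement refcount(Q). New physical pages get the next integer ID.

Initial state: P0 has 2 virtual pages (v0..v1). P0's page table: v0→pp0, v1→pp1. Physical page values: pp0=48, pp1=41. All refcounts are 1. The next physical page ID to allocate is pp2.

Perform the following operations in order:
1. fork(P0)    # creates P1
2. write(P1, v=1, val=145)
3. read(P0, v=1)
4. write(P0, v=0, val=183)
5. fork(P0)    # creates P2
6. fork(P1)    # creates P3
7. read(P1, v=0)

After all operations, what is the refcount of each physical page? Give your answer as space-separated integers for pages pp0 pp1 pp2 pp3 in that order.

Op 1: fork(P0) -> P1. 2 ppages; refcounts: pp0:2 pp1:2
Op 2: write(P1, v1, 145). refcount(pp1)=2>1 -> COPY to pp2. 3 ppages; refcounts: pp0:2 pp1:1 pp2:1
Op 3: read(P0, v1) -> 41. No state change.
Op 4: write(P0, v0, 183). refcount(pp0)=2>1 -> COPY to pp3. 4 ppages; refcounts: pp0:1 pp1:1 pp2:1 pp3:1
Op 5: fork(P0) -> P2. 4 ppages; refcounts: pp0:1 pp1:2 pp2:1 pp3:2
Op 6: fork(P1) -> P3. 4 ppages; refcounts: pp0:2 pp1:2 pp2:2 pp3:2
Op 7: read(P1, v0) -> 48. No state change.

Answer: 2 2 2 2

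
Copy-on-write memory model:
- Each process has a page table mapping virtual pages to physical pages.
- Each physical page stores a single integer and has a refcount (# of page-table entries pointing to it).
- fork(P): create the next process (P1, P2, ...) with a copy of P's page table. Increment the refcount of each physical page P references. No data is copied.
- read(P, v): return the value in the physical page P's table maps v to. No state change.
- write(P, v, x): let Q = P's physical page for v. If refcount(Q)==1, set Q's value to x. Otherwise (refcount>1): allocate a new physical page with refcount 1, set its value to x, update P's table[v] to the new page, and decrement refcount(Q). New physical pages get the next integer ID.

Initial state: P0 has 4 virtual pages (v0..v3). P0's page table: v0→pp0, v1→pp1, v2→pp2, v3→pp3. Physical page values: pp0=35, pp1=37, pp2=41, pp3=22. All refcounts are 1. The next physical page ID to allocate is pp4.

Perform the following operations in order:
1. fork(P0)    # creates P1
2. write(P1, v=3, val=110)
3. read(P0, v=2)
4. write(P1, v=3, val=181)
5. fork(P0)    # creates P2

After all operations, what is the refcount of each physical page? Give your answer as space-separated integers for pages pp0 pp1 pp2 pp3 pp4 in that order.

Answer: 3 3 3 2 1

Derivation:
Op 1: fork(P0) -> P1. 4 ppages; refcounts: pp0:2 pp1:2 pp2:2 pp3:2
Op 2: write(P1, v3, 110). refcount(pp3)=2>1 -> COPY to pp4. 5 ppages; refcounts: pp0:2 pp1:2 pp2:2 pp3:1 pp4:1
Op 3: read(P0, v2) -> 41. No state change.
Op 4: write(P1, v3, 181). refcount(pp4)=1 -> write in place. 5 ppages; refcounts: pp0:2 pp1:2 pp2:2 pp3:1 pp4:1
Op 5: fork(P0) -> P2. 5 ppages; refcounts: pp0:3 pp1:3 pp2:3 pp3:2 pp4:1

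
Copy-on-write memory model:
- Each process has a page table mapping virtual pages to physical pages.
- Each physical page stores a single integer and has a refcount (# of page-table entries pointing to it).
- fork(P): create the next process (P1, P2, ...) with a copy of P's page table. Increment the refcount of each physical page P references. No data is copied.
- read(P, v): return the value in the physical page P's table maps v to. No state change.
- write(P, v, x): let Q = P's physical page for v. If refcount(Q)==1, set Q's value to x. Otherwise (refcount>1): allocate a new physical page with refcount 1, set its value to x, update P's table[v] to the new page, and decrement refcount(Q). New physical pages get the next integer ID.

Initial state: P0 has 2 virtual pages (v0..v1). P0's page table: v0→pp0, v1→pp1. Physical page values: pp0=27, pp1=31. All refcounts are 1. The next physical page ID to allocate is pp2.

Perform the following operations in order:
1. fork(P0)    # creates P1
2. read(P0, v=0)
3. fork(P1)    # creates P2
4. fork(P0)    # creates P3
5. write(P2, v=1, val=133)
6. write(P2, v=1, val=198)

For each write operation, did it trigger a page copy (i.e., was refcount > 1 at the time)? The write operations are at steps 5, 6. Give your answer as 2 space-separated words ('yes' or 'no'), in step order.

Op 1: fork(P0) -> P1. 2 ppages; refcounts: pp0:2 pp1:2
Op 2: read(P0, v0) -> 27. No state change.
Op 3: fork(P1) -> P2. 2 ppages; refcounts: pp0:3 pp1:3
Op 4: fork(P0) -> P3. 2 ppages; refcounts: pp0:4 pp1:4
Op 5: write(P2, v1, 133). refcount(pp1)=4>1 -> COPY to pp2. 3 ppages; refcounts: pp0:4 pp1:3 pp2:1
Op 6: write(P2, v1, 198). refcount(pp2)=1 -> write in place. 3 ppages; refcounts: pp0:4 pp1:3 pp2:1

yes no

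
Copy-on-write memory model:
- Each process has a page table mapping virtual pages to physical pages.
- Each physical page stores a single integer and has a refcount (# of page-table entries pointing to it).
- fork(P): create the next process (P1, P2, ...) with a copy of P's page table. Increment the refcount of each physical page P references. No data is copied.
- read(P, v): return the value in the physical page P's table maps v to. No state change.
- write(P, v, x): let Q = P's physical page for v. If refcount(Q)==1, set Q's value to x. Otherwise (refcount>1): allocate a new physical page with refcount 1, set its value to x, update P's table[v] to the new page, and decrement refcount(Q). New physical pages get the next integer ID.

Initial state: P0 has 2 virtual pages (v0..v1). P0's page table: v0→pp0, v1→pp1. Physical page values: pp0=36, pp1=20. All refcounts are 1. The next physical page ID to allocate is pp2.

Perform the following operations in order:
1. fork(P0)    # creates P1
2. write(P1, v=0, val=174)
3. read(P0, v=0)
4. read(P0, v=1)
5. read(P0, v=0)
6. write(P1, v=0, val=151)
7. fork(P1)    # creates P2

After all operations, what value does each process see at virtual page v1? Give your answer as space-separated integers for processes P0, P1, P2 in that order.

Answer: 20 20 20

Derivation:
Op 1: fork(P0) -> P1. 2 ppages; refcounts: pp0:2 pp1:2
Op 2: write(P1, v0, 174). refcount(pp0)=2>1 -> COPY to pp2. 3 ppages; refcounts: pp0:1 pp1:2 pp2:1
Op 3: read(P0, v0) -> 36. No state change.
Op 4: read(P0, v1) -> 20. No state change.
Op 5: read(P0, v0) -> 36. No state change.
Op 6: write(P1, v0, 151). refcount(pp2)=1 -> write in place. 3 ppages; refcounts: pp0:1 pp1:2 pp2:1
Op 7: fork(P1) -> P2. 3 ppages; refcounts: pp0:1 pp1:3 pp2:2
P0: v1 -> pp1 = 20
P1: v1 -> pp1 = 20
P2: v1 -> pp1 = 20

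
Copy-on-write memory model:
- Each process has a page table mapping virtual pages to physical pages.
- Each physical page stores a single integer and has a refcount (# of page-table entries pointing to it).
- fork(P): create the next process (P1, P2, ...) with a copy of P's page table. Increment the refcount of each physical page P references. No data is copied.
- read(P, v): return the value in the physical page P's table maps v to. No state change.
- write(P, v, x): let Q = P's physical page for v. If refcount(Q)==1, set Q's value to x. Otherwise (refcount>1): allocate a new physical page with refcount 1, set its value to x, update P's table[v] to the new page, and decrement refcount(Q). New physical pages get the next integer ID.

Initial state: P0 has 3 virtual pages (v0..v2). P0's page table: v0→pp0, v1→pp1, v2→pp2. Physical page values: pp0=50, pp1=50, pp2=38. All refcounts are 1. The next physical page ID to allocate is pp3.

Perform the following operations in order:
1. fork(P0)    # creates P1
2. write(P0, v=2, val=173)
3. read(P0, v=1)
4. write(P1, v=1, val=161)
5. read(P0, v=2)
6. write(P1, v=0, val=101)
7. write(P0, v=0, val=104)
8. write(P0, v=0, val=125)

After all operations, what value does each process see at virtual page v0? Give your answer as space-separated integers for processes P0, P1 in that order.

Op 1: fork(P0) -> P1. 3 ppages; refcounts: pp0:2 pp1:2 pp2:2
Op 2: write(P0, v2, 173). refcount(pp2)=2>1 -> COPY to pp3. 4 ppages; refcounts: pp0:2 pp1:2 pp2:1 pp3:1
Op 3: read(P0, v1) -> 50. No state change.
Op 4: write(P1, v1, 161). refcount(pp1)=2>1 -> COPY to pp4. 5 ppages; refcounts: pp0:2 pp1:1 pp2:1 pp3:1 pp4:1
Op 5: read(P0, v2) -> 173. No state change.
Op 6: write(P1, v0, 101). refcount(pp0)=2>1 -> COPY to pp5. 6 ppages; refcounts: pp0:1 pp1:1 pp2:1 pp3:1 pp4:1 pp5:1
Op 7: write(P0, v0, 104). refcount(pp0)=1 -> write in place. 6 ppages; refcounts: pp0:1 pp1:1 pp2:1 pp3:1 pp4:1 pp5:1
Op 8: write(P0, v0, 125). refcount(pp0)=1 -> write in place. 6 ppages; refcounts: pp0:1 pp1:1 pp2:1 pp3:1 pp4:1 pp5:1
P0: v0 -> pp0 = 125
P1: v0 -> pp5 = 101

Answer: 125 101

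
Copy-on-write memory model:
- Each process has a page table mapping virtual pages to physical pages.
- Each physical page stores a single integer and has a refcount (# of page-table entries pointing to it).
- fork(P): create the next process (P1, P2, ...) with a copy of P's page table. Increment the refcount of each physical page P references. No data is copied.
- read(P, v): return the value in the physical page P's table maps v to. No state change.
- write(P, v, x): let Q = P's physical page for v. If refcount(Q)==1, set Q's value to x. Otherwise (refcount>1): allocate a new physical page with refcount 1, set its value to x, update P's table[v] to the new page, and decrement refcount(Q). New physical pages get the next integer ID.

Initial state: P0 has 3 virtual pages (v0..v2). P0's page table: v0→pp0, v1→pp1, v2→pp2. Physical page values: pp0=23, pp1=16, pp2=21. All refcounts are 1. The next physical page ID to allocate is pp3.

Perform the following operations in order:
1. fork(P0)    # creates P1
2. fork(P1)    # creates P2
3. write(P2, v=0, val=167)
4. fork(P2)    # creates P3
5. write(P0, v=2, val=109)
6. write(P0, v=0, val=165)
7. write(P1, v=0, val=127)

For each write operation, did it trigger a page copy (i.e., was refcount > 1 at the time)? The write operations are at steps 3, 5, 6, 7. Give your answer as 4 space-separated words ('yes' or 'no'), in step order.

Op 1: fork(P0) -> P1. 3 ppages; refcounts: pp0:2 pp1:2 pp2:2
Op 2: fork(P1) -> P2. 3 ppages; refcounts: pp0:3 pp1:3 pp2:3
Op 3: write(P2, v0, 167). refcount(pp0)=3>1 -> COPY to pp3. 4 ppages; refcounts: pp0:2 pp1:3 pp2:3 pp3:1
Op 4: fork(P2) -> P3. 4 ppages; refcounts: pp0:2 pp1:4 pp2:4 pp3:2
Op 5: write(P0, v2, 109). refcount(pp2)=4>1 -> COPY to pp4. 5 ppages; refcounts: pp0:2 pp1:4 pp2:3 pp3:2 pp4:1
Op 6: write(P0, v0, 165). refcount(pp0)=2>1 -> COPY to pp5. 6 ppages; refcounts: pp0:1 pp1:4 pp2:3 pp3:2 pp4:1 pp5:1
Op 7: write(P1, v0, 127). refcount(pp0)=1 -> write in place. 6 ppages; refcounts: pp0:1 pp1:4 pp2:3 pp3:2 pp4:1 pp5:1

yes yes yes no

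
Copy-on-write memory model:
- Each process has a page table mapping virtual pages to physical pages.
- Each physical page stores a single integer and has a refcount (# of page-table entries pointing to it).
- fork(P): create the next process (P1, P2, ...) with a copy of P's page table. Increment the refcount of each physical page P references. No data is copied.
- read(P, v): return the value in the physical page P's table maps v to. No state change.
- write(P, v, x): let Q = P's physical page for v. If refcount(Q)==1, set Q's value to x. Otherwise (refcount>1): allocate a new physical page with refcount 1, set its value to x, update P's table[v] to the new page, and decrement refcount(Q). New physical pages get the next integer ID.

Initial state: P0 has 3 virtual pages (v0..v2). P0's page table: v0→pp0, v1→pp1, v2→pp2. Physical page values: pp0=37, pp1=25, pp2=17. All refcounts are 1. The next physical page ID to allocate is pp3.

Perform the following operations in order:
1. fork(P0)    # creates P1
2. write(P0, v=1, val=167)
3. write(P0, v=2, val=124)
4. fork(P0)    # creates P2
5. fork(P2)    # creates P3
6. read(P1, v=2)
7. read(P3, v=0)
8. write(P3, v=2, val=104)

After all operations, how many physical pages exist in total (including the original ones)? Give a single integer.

Op 1: fork(P0) -> P1. 3 ppages; refcounts: pp0:2 pp1:2 pp2:2
Op 2: write(P0, v1, 167). refcount(pp1)=2>1 -> COPY to pp3. 4 ppages; refcounts: pp0:2 pp1:1 pp2:2 pp3:1
Op 3: write(P0, v2, 124). refcount(pp2)=2>1 -> COPY to pp4. 5 ppages; refcounts: pp0:2 pp1:1 pp2:1 pp3:1 pp4:1
Op 4: fork(P0) -> P2. 5 ppages; refcounts: pp0:3 pp1:1 pp2:1 pp3:2 pp4:2
Op 5: fork(P2) -> P3. 5 ppages; refcounts: pp0:4 pp1:1 pp2:1 pp3:3 pp4:3
Op 6: read(P1, v2) -> 17. No state change.
Op 7: read(P3, v0) -> 37. No state change.
Op 8: write(P3, v2, 104). refcount(pp4)=3>1 -> COPY to pp5. 6 ppages; refcounts: pp0:4 pp1:1 pp2:1 pp3:3 pp4:2 pp5:1

Answer: 6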